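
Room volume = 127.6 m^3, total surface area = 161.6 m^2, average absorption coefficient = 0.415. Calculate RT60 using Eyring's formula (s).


Given values:
  V = 127.6 m^3, S = 161.6 m^2, alpha = 0.415
Formula: RT60 = 0.161 * V / (-S * ln(1 - alpha))
Compute ln(1 - 0.415) = ln(0.585) = -0.536143
Denominator: -161.6 * -0.536143 = 86.6407
Numerator: 0.161 * 127.6 = 20.5436
RT60 = 20.5436 / 86.6407 = 0.237

0.237 s


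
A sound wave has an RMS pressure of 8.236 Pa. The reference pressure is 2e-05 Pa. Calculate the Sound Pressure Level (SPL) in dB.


Given values:
  p = 8.236 Pa
  p_ref = 2e-05 Pa
Formula: SPL = 20 * log10(p / p_ref)
Compute ratio: p / p_ref = 8.236 / 2e-05 = 411800
Compute log10: log10(411800) = 5.614686
Multiply: SPL = 20 * 5.614686 = 112.29

112.29 dB


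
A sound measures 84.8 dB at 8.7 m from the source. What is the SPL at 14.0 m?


Given values:
  SPL1 = 84.8 dB, r1 = 8.7 m, r2 = 14.0 m
Formula: SPL2 = SPL1 - 20 * log10(r2 / r1)
Compute ratio: r2 / r1 = 14.0 / 8.7 = 1.6092
Compute log10: log10(1.6092) = 0.20661
Compute drop: 20 * 0.20661 = 4.1322
SPL2 = 84.8 - 4.1322 = 80.67

80.67 dB


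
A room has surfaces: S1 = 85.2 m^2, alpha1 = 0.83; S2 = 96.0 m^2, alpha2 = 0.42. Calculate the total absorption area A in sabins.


Given surfaces:
  Surface 1: 85.2 * 0.83 = 70.716
  Surface 2: 96.0 * 0.42 = 40.32
Formula: A = sum(Si * alpha_i)
A = 70.716 + 40.32
A = 111.04

111.04 sabins


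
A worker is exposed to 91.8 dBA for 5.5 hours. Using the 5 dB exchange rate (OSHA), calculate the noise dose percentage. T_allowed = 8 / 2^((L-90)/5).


Given values:
  L = 91.8 dBA, T = 5.5 hours
Formula: T_allowed = 8 / 2^((L - 90) / 5)
Compute exponent: (91.8 - 90) / 5 = 0.36
Compute 2^(0.36) = 1.283426
T_allowed = 8 / 1.283426 = 6.233316 hours
Dose = (T / T_allowed) * 100
Dose = (5.5 / 6.233316) * 100 = 88.24

88.24 %


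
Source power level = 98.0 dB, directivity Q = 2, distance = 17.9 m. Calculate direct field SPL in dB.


Given values:
  Lw = 98.0 dB, Q = 2, r = 17.9 m
Formula: SPL = Lw + 10 * log10(Q / (4 * pi * r^2))
Compute 4 * pi * r^2 = 4 * pi * 17.9^2 = 4026.3908
Compute Q / denom = 2 / 4026.3908 = 0.00049672
Compute 10 * log10(0.00049672) = -33.0389
SPL = 98.0 + (-33.0389) = 64.96

64.96 dB


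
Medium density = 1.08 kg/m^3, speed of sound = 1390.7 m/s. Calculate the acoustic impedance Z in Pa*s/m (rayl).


Given values:
  rho = 1.08 kg/m^3
  c = 1390.7 m/s
Formula: Z = rho * c
Z = 1.08 * 1390.7
Z = 1501.96

1501.96 rayl


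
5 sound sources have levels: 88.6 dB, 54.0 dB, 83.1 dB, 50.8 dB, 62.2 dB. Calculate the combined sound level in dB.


Formula: L_total = 10 * log10( sum(10^(Li/10)) )
  Source 1: 10^(88.6/10) = 724435960.075
  Source 2: 10^(54.0/10) = 251188.6432
  Source 3: 10^(83.1/10) = 204173794.467
  Source 4: 10^(50.8/10) = 120226.4435
  Source 5: 10^(62.2/10) = 1659586.9074
Sum of linear values = 930640756.5361
L_total = 10 * log10(930640756.5361) = 89.69

89.69 dB


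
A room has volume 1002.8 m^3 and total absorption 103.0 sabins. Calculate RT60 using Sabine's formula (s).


Given values:
  V = 1002.8 m^3
  A = 103.0 sabins
Formula: RT60 = 0.161 * V / A
Numerator: 0.161 * 1002.8 = 161.4508
RT60 = 161.4508 / 103.0 = 1.567

1.567 s


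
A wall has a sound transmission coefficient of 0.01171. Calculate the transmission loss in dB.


Given values:
  tau = 0.01171
Formula: TL = 10 * log10(1 / tau)
Compute 1 / tau = 1 / 0.01171 = 85.3971
Compute log10(85.3971) = 1.931443
TL = 10 * 1.931443 = 19.31

19.31 dB


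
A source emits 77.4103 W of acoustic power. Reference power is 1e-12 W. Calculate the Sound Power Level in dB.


Given values:
  W = 77.4103 W
  W_ref = 1e-12 W
Formula: SWL = 10 * log10(W / W_ref)
Compute ratio: W / W_ref = 77410300000000
Compute log10: log10(77410300000000) = 13.888799
Multiply: SWL = 10 * 13.888799 = 138.89

138.89 dB


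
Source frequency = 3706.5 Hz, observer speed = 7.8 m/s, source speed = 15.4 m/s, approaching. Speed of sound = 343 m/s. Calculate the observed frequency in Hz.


Given values:
  f_s = 3706.5 Hz, v_o = 7.8 m/s, v_s = 15.4 m/s
  Direction: approaching
Formula: f_o = f_s * (c + v_o) / (c - v_s)
Numerator: c + v_o = 343 + 7.8 = 350.8
Denominator: c - v_s = 343 - 15.4 = 327.6
f_o = 3706.5 * 350.8 / 327.6 = 3968.99

3968.99 Hz


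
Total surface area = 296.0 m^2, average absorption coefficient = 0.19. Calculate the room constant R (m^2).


Given values:
  S = 296.0 m^2, alpha = 0.19
Formula: R = S * alpha / (1 - alpha)
Numerator: 296.0 * 0.19 = 56.24
Denominator: 1 - 0.19 = 0.81
R = 56.24 / 0.81 = 69.43

69.43 m^2


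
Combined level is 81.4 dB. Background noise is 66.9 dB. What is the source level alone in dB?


Given values:
  L_total = 81.4 dB, L_bg = 66.9 dB
Formula: L_source = 10 * log10(10^(L_total/10) - 10^(L_bg/10))
Convert to linear:
  10^(81.4/10) = 138038426.4603
  10^(66.9/10) = 4897788.1937
Difference: 138038426.4603 - 4897788.1937 = 133140638.2666
L_source = 10 * log10(133140638.2666) = 81.24

81.24 dB


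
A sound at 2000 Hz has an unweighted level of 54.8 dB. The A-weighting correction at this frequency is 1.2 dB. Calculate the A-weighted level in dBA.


Given values:
  SPL = 54.8 dB
  A-weighting at 2000 Hz = 1.2 dB
Formula: L_A = SPL + A_weight
L_A = 54.8 + (1.2)
L_A = 56.0

56.0 dBA


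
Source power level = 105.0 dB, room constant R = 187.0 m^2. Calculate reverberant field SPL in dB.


Given values:
  Lw = 105.0 dB, R = 187.0 m^2
Formula: SPL = Lw + 10 * log10(4 / R)
Compute 4 / R = 4 / 187.0 = 0.02139
Compute 10 * log10(0.02139) = -16.6979
SPL = 105.0 + (-16.6979) = 88.3

88.3 dB


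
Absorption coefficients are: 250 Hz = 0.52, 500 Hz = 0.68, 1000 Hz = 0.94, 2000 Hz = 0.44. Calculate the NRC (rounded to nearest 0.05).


Given values:
  a_250 = 0.52, a_500 = 0.68
  a_1000 = 0.94, a_2000 = 0.44
Formula: NRC = (a250 + a500 + a1000 + a2000) / 4
Sum = 0.52 + 0.68 + 0.94 + 0.44 = 2.58
NRC = 2.58 / 4 = 0.645
Rounded to nearest 0.05: 0.65

0.65


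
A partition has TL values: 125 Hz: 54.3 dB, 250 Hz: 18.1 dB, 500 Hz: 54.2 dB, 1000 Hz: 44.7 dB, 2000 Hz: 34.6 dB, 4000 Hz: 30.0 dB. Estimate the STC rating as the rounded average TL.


Given TL values at each frequency:
  125 Hz: 54.3 dB
  250 Hz: 18.1 dB
  500 Hz: 54.2 dB
  1000 Hz: 44.7 dB
  2000 Hz: 34.6 dB
  4000 Hz: 30.0 dB
Formula: STC ~ round(average of TL values)
Sum = 54.3 + 18.1 + 54.2 + 44.7 + 34.6 + 30.0 = 235.9
Average = 235.9 / 6 = 39.32
Rounded: 39

39


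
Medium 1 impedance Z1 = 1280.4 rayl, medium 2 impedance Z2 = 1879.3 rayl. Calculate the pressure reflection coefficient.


Given values:
  Z1 = 1280.4 rayl, Z2 = 1879.3 rayl
Formula: R = (Z2 - Z1) / (Z2 + Z1)
Numerator: Z2 - Z1 = 1879.3 - 1280.4 = 598.9
Denominator: Z2 + Z1 = 1879.3 + 1280.4 = 3159.7
R = 598.9 / 3159.7 = 0.1895

0.1895


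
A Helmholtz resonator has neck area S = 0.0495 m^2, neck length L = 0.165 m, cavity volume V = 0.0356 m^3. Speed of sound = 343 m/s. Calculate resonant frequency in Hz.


Given values:
  S = 0.0495 m^2, L = 0.165 m, V = 0.0356 m^3, c = 343 m/s
Formula: f = (c / (2*pi)) * sqrt(S / (V * L))
Compute V * L = 0.0356 * 0.165 = 0.005874
Compute S / (V * L) = 0.0495 / 0.005874 = 8.427
Compute sqrt(8.427) = 2.90293
Compute c / (2*pi) = 343 / 6.283185 = 54.590148
f = 54.590148 * 2.90293 = 158.47

158.47 Hz


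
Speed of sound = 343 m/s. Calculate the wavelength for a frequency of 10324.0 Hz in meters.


Given values:
  c = 343 m/s, f = 10324.0 Hz
Formula: lambda = c / f
lambda = 343 / 10324.0
lambda = 0.0332

0.0332 m


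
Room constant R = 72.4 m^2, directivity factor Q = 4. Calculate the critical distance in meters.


Given values:
  R = 72.4 m^2, Q = 4
Formula: d_c = 0.141 * sqrt(Q * R)
Compute Q * R = 4 * 72.4 = 289.6
Compute sqrt(289.6) = 17.0176
d_c = 0.141 * 17.0176 = 2.399

2.399 m


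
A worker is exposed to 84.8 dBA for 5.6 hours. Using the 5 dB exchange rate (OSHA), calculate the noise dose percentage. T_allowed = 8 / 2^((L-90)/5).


Given values:
  L = 84.8 dBA, T = 5.6 hours
Formula: T_allowed = 8 / 2^((L - 90) / 5)
Compute exponent: (84.8 - 90) / 5 = -1.04
Compute 2^(-1.04) = 0.486327
T_allowed = 8 / 0.486327 = 16.449837 hours
Dose = (T / T_allowed) * 100
Dose = (5.6 / 16.449837) * 100 = 34.04

34.04 %


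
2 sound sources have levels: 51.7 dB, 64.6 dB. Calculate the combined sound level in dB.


Formula: L_total = 10 * log10( sum(10^(Li/10)) )
  Source 1: 10^(51.7/10) = 147910.8388
  Source 2: 10^(64.6/10) = 2884031.5031
Sum of linear values = 3031942.3419
L_total = 10 * log10(3031942.3419) = 64.82

64.82 dB


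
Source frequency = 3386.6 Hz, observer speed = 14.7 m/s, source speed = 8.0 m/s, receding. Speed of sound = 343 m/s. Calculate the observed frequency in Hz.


Given values:
  f_s = 3386.6 Hz, v_o = 14.7 m/s, v_s = 8.0 m/s
  Direction: receding
Formula: f_o = f_s * (c - v_o) / (c + v_s)
Numerator: c - v_o = 343 - 14.7 = 328.3
Denominator: c + v_s = 343 + 8.0 = 351.0
f_o = 3386.6 * 328.3 / 351.0 = 3167.58

3167.58 Hz


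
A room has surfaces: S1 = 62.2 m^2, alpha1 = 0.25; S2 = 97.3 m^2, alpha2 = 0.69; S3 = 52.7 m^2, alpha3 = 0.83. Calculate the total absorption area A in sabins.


Given surfaces:
  Surface 1: 62.2 * 0.25 = 15.55
  Surface 2: 97.3 * 0.69 = 67.137
  Surface 3: 52.7 * 0.83 = 43.741
Formula: A = sum(Si * alpha_i)
A = 15.55 + 67.137 + 43.741
A = 126.43

126.43 sabins


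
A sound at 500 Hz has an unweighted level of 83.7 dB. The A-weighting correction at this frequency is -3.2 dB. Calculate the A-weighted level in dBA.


Given values:
  SPL = 83.7 dB
  A-weighting at 500 Hz = -3.2 dB
Formula: L_A = SPL + A_weight
L_A = 83.7 + (-3.2)
L_A = 80.5

80.5 dBA


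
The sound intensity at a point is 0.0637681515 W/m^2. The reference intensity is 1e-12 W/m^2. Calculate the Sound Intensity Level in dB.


Given values:
  I = 0.0637681515 W/m^2
  I_ref = 1e-12 W/m^2
Formula: SIL = 10 * log10(I / I_ref)
Compute ratio: I / I_ref = 63768151500
Compute log10: log10(63768151500) = 10.804604
Multiply: SIL = 10 * 10.804604 = 108.05

108.05 dB


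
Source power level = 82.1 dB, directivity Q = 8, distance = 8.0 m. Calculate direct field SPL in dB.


Given values:
  Lw = 82.1 dB, Q = 8, r = 8.0 m
Formula: SPL = Lw + 10 * log10(Q / (4 * pi * r^2))
Compute 4 * pi * r^2 = 4 * pi * 8.0^2 = 804.2477
Compute Q / denom = 8 / 804.2477 = 0.00994718
Compute 10 * log10(0.00994718) = -20.023
SPL = 82.1 + (-20.023) = 62.08

62.08 dB


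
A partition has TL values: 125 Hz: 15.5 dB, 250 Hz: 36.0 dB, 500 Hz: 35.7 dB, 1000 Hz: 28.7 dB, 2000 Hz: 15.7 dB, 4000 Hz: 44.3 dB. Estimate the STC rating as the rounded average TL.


Given TL values at each frequency:
  125 Hz: 15.5 dB
  250 Hz: 36.0 dB
  500 Hz: 35.7 dB
  1000 Hz: 28.7 dB
  2000 Hz: 15.7 dB
  4000 Hz: 44.3 dB
Formula: STC ~ round(average of TL values)
Sum = 15.5 + 36.0 + 35.7 + 28.7 + 15.7 + 44.3 = 175.9
Average = 175.9 / 6 = 29.32
Rounded: 29

29


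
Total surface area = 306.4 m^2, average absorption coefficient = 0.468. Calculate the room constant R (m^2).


Given values:
  S = 306.4 m^2, alpha = 0.468
Formula: R = S * alpha / (1 - alpha)
Numerator: 306.4 * 0.468 = 143.3952
Denominator: 1 - 0.468 = 0.532
R = 143.3952 / 0.532 = 269.54

269.54 m^2


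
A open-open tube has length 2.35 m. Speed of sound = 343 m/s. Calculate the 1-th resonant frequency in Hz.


Given values:
  Tube type: open-open, L = 2.35 m, c = 343 m/s, n = 1
Formula: f_n = n * c / (2 * L)
Compute 2 * L = 2 * 2.35 = 4.7
f = 1 * 343 / 4.7
f = 72.98

72.98 Hz


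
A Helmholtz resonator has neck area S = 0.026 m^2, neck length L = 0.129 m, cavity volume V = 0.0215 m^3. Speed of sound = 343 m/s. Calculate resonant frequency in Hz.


Given values:
  S = 0.026 m^2, L = 0.129 m, V = 0.0215 m^3, c = 343 m/s
Formula: f = (c / (2*pi)) * sqrt(S / (V * L))
Compute V * L = 0.0215 * 0.129 = 0.0027735
Compute S / (V * L) = 0.026 / 0.0027735 = 9.3744
Compute sqrt(9.3744) = 3.061764
Compute c / (2*pi) = 343 / 6.283185 = 54.590148
f = 54.590148 * 3.061764 = 167.14

167.14 Hz


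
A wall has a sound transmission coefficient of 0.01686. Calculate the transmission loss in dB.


Given values:
  tau = 0.01686
Formula: TL = 10 * log10(1 / tau)
Compute 1 / tau = 1 / 0.01686 = 59.312
Compute log10(59.312) = 1.773143
TL = 10 * 1.773143 = 17.73

17.73 dB


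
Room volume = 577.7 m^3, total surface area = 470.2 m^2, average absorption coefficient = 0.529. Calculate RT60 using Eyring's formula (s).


Given values:
  V = 577.7 m^3, S = 470.2 m^2, alpha = 0.529
Formula: RT60 = 0.161 * V / (-S * ln(1 - alpha))
Compute ln(1 - 0.529) = ln(0.471) = -0.752897
Denominator: -470.2 * -0.752897 = 354.0122
Numerator: 0.161 * 577.7 = 93.0097
RT60 = 93.0097 / 354.0122 = 0.263

0.263 s


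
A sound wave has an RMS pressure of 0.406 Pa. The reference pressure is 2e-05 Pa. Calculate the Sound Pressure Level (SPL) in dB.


Given values:
  p = 0.406 Pa
  p_ref = 2e-05 Pa
Formula: SPL = 20 * log10(p / p_ref)
Compute ratio: p / p_ref = 0.406 / 2e-05 = 20300
Compute log10: log10(20300) = 4.307496
Multiply: SPL = 20 * 4.307496 = 86.15

86.15 dB


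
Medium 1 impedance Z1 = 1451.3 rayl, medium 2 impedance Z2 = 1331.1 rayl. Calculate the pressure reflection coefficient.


Given values:
  Z1 = 1451.3 rayl, Z2 = 1331.1 rayl
Formula: R = (Z2 - Z1) / (Z2 + Z1)
Numerator: Z2 - Z1 = 1331.1 - 1451.3 = -120.2
Denominator: Z2 + Z1 = 1331.1 + 1451.3 = 2782.4
R = -120.2 / 2782.4 = -0.0432

-0.0432


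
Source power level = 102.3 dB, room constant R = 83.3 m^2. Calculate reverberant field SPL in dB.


Given values:
  Lw = 102.3 dB, R = 83.3 m^2
Formula: SPL = Lw + 10 * log10(4 / R)
Compute 4 / R = 4 / 83.3 = 0.048019
Compute 10 * log10(0.048019) = -13.1859
SPL = 102.3 + (-13.1859) = 89.11

89.11 dB


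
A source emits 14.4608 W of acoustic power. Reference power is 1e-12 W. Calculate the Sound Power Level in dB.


Given values:
  W = 14.4608 W
  W_ref = 1e-12 W
Formula: SWL = 10 * log10(W / W_ref)
Compute ratio: W / W_ref = 14460800000000
Compute log10: log10(14460800000000) = 13.160192
Multiply: SWL = 10 * 13.160192 = 131.6

131.6 dB


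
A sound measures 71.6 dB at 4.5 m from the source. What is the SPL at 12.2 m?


Given values:
  SPL1 = 71.6 dB, r1 = 4.5 m, r2 = 12.2 m
Formula: SPL2 = SPL1 - 20 * log10(r2 / r1)
Compute ratio: r2 / r1 = 12.2 / 4.5 = 2.7111
Compute log10: log10(2.7111) = 0.433146
Compute drop: 20 * 0.433146 = 8.6629
SPL2 = 71.6 - 8.6629 = 62.94

62.94 dB


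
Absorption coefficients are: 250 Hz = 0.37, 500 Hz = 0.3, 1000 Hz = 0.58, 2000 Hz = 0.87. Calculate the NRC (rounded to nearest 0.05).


Given values:
  a_250 = 0.37, a_500 = 0.3
  a_1000 = 0.58, a_2000 = 0.87
Formula: NRC = (a250 + a500 + a1000 + a2000) / 4
Sum = 0.37 + 0.3 + 0.58 + 0.87 = 2.12
NRC = 2.12 / 4 = 0.53
Rounded to nearest 0.05: 0.55

0.55


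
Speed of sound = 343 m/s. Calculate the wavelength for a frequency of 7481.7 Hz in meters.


Given values:
  c = 343 m/s, f = 7481.7 Hz
Formula: lambda = c / f
lambda = 343 / 7481.7
lambda = 0.0458

0.0458 m


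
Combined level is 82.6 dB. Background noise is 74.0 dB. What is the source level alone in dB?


Given values:
  L_total = 82.6 dB, L_bg = 74.0 dB
Formula: L_source = 10 * log10(10^(L_total/10) - 10^(L_bg/10))
Convert to linear:
  10^(82.6/10) = 181970085.861
  10^(74.0/10) = 25118864.3151
Difference: 181970085.861 - 25118864.3151 = 156851221.5459
L_source = 10 * log10(156851221.5459) = 81.95

81.95 dB


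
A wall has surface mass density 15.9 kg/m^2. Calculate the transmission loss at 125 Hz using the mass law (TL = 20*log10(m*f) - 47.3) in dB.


Given values:
  m = 15.9 kg/m^2, f = 125 Hz
Formula: TL = 20 * log10(m * f) - 47.3
Compute m * f = 15.9 * 125 = 1987.5
Compute log10(1987.5) = 3.298307
Compute 20 * 3.298307 = 65.9661
TL = 65.9661 - 47.3 = 18.67

18.67 dB


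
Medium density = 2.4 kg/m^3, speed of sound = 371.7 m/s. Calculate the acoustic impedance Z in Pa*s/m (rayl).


Given values:
  rho = 2.4 kg/m^3
  c = 371.7 m/s
Formula: Z = rho * c
Z = 2.4 * 371.7
Z = 892.08

892.08 rayl


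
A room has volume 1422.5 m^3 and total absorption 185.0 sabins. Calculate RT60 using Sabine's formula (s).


Given values:
  V = 1422.5 m^3
  A = 185.0 sabins
Formula: RT60 = 0.161 * V / A
Numerator: 0.161 * 1422.5 = 229.0225
RT60 = 229.0225 / 185.0 = 1.238

1.238 s


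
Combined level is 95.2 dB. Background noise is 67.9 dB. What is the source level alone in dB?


Given values:
  L_total = 95.2 dB, L_bg = 67.9 dB
Formula: L_source = 10 * log10(10^(L_total/10) - 10^(L_bg/10))
Convert to linear:
  10^(95.2/10) = 3311311214.8259
  10^(67.9/10) = 6165950.0186
Difference: 3311311214.8259 - 6165950.0186 = 3305145264.8073
L_source = 10 * log10(3305145264.8073) = 95.19

95.19 dB


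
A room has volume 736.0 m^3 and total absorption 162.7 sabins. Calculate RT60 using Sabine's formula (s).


Given values:
  V = 736.0 m^3
  A = 162.7 sabins
Formula: RT60 = 0.161 * V / A
Numerator: 0.161 * 736.0 = 118.496
RT60 = 118.496 / 162.7 = 0.728

0.728 s


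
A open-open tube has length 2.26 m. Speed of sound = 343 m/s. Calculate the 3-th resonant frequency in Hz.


Given values:
  Tube type: open-open, L = 2.26 m, c = 343 m/s, n = 3
Formula: f_n = n * c / (2 * L)
Compute 2 * L = 2 * 2.26 = 4.52
f = 3 * 343 / 4.52
f = 227.65

227.65 Hz


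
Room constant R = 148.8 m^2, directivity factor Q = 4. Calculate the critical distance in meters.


Given values:
  R = 148.8 m^2, Q = 4
Formula: d_c = 0.141 * sqrt(Q * R)
Compute Q * R = 4 * 148.8 = 595.2
Compute sqrt(595.2) = 24.3967
d_c = 0.141 * 24.3967 = 3.44

3.44 m


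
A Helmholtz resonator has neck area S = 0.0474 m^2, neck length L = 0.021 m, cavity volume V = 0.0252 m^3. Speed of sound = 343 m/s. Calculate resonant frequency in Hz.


Given values:
  S = 0.0474 m^2, L = 0.021 m, V = 0.0252 m^3, c = 343 m/s
Formula: f = (c / (2*pi)) * sqrt(S / (V * L))
Compute V * L = 0.0252 * 0.021 = 0.0005292
Compute S / (V * L) = 0.0474 / 0.0005292 = 89.5692
Compute sqrt(89.5692) = 9.464101
Compute c / (2*pi) = 343 / 6.283185 = 54.590148
f = 54.590148 * 9.464101 = 516.65

516.65 Hz


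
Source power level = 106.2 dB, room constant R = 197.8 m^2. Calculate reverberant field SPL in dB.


Given values:
  Lw = 106.2 dB, R = 197.8 m^2
Formula: SPL = Lw + 10 * log10(4 / R)
Compute 4 / R = 4 / 197.8 = 0.020222
Compute 10 * log10(0.020222) = -16.9418
SPL = 106.2 + (-16.9418) = 89.26

89.26 dB


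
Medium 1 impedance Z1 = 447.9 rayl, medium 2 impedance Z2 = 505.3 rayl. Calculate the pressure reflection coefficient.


Given values:
  Z1 = 447.9 rayl, Z2 = 505.3 rayl
Formula: R = (Z2 - Z1) / (Z2 + Z1)
Numerator: Z2 - Z1 = 505.3 - 447.9 = 57.4
Denominator: Z2 + Z1 = 505.3 + 447.9 = 953.2
R = 57.4 / 953.2 = 0.0602

0.0602


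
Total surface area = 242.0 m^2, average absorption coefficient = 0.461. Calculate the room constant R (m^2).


Given values:
  S = 242.0 m^2, alpha = 0.461
Formula: R = S * alpha / (1 - alpha)
Numerator: 242.0 * 0.461 = 111.562
Denominator: 1 - 0.461 = 0.539
R = 111.562 / 0.539 = 206.98

206.98 m^2


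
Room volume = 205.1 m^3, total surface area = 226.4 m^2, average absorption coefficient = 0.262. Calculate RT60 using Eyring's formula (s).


Given values:
  V = 205.1 m^3, S = 226.4 m^2, alpha = 0.262
Formula: RT60 = 0.161 * V / (-S * ln(1 - alpha))
Compute ln(1 - 0.262) = ln(0.738) = -0.303811
Denominator: -226.4 * -0.303811 = 68.7828
Numerator: 0.161 * 205.1 = 33.0211
RT60 = 33.0211 / 68.7828 = 0.48

0.48 s


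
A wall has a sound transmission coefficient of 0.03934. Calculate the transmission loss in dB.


Given values:
  tau = 0.03934
Formula: TL = 10 * log10(1 / tau)
Compute 1 / tau = 1 / 0.03934 = 25.4194
Compute log10(25.4194) = 1.405165
TL = 10 * 1.405165 = 14.05

14.05 dB


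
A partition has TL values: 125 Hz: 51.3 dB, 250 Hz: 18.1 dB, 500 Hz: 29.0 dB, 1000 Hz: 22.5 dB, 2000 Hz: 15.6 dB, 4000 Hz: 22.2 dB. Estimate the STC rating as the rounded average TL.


Given TL values at each frequency:
  125 Hz: 51.3 dB
  250 Hz: 18.1 dB
  500 Hz: 29.0 dB
  1000 Hz: 22.5 dB
  2000 Hz: 15.6 dB
  4000 Hz: 22.2 dB
Formula: STC ~ round(average of TL values)
Sum = 51.3 + 18.1 + 29.0 + 22.5 + 15.6 + 22.2 = 158.7
Average = 158.7 / 6 = 26.45
Rounded: 26

26


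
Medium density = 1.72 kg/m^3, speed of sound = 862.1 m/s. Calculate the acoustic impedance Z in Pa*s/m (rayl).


Given values:
  rho = 1.72 kg/m^3
  c = 862.1 m/s
Formula: Z = rho * c
Z = 1.72 * 862.1
Z = 1482.81

1482.81 rayl


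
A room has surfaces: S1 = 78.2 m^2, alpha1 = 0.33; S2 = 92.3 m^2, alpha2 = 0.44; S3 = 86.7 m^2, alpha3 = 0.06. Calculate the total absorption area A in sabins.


Given surfaces:
  Surface 1: 78.2 * 0.33 = 25.806
  Surface 2: 92.3 * 0.44 = 40.612
  Surface 3: 86.7 * 0.06 = 5.202
Formula: A = sum(Si * alpha_i)
A = 25.806 + 40.612 + 5.202
A = 71.62

71.62 sabins


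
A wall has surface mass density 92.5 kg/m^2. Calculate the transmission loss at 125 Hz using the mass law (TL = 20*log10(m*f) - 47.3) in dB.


Given values:
  m = 92.5 kg/m^2, f = 125 Hz
Formula: TL = 20 * log10(m * f) - 47.3
Compute m * f = 92.5 * 125 = 11562.5
Compute log10(11562.5) = 4.063052
Compute 20 * 4.063052 = 81.261
TL = 81.261 - 47.3 = 33.96

33.96 dB


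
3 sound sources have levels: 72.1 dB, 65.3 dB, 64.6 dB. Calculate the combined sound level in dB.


Formula: L_total = 10 * log10( sum(10^(Li/10)) )
  Source 1: 10^(72.1/10) = 16218100.9736
  Source 2: 10^(65.3/10) = 3388441.5614
  Source 3: 10^(64.6/10) = 2884031.5031
Sum of linear values = 22490574.0381
L_total = 10 * log10(22490574.0381) = 73.52

73.52 dB


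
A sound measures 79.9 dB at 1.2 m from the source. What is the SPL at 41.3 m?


Given values:
  SPL1 = 79.9 dB, r1 = 1.2 m, r2 = 41.3 m
Formula: SPL2 = SPL1 - 20 * log10(r2 / r1)
Compute ratio: r2 / r1 = 41.3 / 1.2 = 34.4167
Compute log10: log10(34.4167) = 1.536769
Compute drop: 20 * 1.536769 = 30.7354
SPL2 = 79.9 - 30.7354 = 49.16

49.16 dB


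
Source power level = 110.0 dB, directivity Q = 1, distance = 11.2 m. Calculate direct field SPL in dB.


Given values:
  Lw = 110.0 dB, Q = 1, r = 11.2 m
Formula: SPL = Lw + 10 * log10(Q / (4 * pi * r^2))
Compute 4 * pi * r^2 = 4 * pi * 11.2^2 = 1576.3255
Compute Q / denom = 1 / 1576.3255 = 0.00063439
Compute 10 * log10(0.00063439) = -31.9764
SPL = 110.0 + (-31.9764) = 78.02

78.02 dB


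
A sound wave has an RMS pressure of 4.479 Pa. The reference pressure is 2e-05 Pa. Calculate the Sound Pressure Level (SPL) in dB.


Given values:
  p = 4.479 Pa
  p_ref = 2e-05 Pa
Formula: SPL = 20 * log10(p / p_ref)
Compute ratio: p / p_ref = 4.479 / 2e-05 = 223950
Compute log10: log10(223950) = 5.350151
Multiply: SPL = 20 * 5.350151 = 107.0

107.0 dB


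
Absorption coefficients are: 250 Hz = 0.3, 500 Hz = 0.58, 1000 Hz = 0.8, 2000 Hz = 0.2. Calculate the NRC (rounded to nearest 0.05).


Given values:
  a_250 = 0.3, a_500 = 0.58
  a_1000 = 0.8, a_2000 = 0.2
Formula: NRC = (a250 + a500 + a1000 + a2000) / 4
Sum = 0.3 + 0.58 + 0.8 + 0.2 = 1.88
NRC = 1.88 / 4 = 0.47
Rounded to nearest 0.05: 0.45

0.45


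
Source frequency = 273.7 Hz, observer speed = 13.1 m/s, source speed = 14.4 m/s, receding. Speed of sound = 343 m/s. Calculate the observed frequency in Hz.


Given values:
  f_s = 273.7 Hz, v_o = 13.1 m/s, v_s = 14.4 m/s
  Direction: receding
Formula: f_o = f_s * (c - v_o) / (c + v_s)
Numerator: c - v_o = 343 - 13.1 = 329.9
Denominator: c + v_s = 343 + 14.4 = 357.4
f_o = 273.7 * 329.9 / 357.4 = 252.64

252.64 Hz


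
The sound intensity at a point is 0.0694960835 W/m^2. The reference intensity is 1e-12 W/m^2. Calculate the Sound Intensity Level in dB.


Given values:
  I = 0.0694960835 W/m^2
  I_ref = 1e-12 W/m^2
Formula: SIL = 10 * log10(I / I_ref)
Compute ratio: I / I_ref = 69496083500
Compute log10: log10(69496083500) = 10.84196
Multiply: SIL = 10 * 10.84196 = 108.42

108.42 dB


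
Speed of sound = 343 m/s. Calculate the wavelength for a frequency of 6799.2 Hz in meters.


Given values:
  c = 343 m/s, f = 6799.2 Hz
Formula: lambda = c / f
lambda = 343 / 6799.2
lambda = 0.0504

0.0504 m


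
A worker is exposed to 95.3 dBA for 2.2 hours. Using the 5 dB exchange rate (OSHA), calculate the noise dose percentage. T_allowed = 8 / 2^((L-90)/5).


Given values:
  L = 95.3 dBA, T = 2.2 hours
Formula: T_allowed = 8 / 2^((L - 90) / 5)
Compute exponent: (95.3 - 90) / 5 = 1.06
Compute 2^(1.06) = 2.084932
T_allowed = 8 / 2.084932 = 3.837056 hours
Dose = (T / T_allowed) * 100
Dose = (2.2 / 3.837056) * 100 = 57.34

57.34 %


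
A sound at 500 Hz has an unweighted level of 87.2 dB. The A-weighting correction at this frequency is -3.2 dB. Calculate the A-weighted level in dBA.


Given values:
  SPL = 87.2 dB
  A-weighting at 500 Hz = -3.2 dB
Formula: L_A = SPL + A_weight
L_A = 87.2 + (-3.2)
L_A = 84.0

84.0 dBA


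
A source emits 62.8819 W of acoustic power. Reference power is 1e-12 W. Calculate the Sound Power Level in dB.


Given values:
  W = 62.8819 W
  W_ref = 1e-12 W
Formula: SWL = 10 * log10(W / W_ref)
Compute ratio: W / W_ref = 62881900000000
Compute log10: log10(62881900000000) = 13.798526
Multiply: SWL = 10 * 13.798526 = 137.99

137.99 dB


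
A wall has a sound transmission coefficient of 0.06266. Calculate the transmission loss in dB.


Given values:
  tau = 0.06266
Formula: TL = 10 * log10(1 / tau)
Compute 1 / tau = 1 / 0.06266 = 15.9591
Compute log10(15.9591) = 1.203008
TL = 10 * 1.203008 = 12.03

12.03 dB


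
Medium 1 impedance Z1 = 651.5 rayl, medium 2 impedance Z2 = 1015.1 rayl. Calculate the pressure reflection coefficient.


Given values:
  Z1 = 651.5 rayl, Z2 = 1015.1 rayl
Formula: R = (Z2 - Z1) / (Z2 + Z1)
Numerator: Z2 - Z1 = 1015.1 - 651.5 = 363.6
Denominator: Z2 + Z1 = 1015.1 + 651.5 = 1666.6
R = 363.6 / 1666.6 = 0.2182

0.2182


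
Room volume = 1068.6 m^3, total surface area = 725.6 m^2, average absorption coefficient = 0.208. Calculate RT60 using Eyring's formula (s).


Given values:
  V = 1068.6 m^3, S = 725.6 m^2, alpha = 0.208
Formula: RT60 = 0.161 * V / (-S * ln(1 - alpha))
Compute ln(1 - 0.208) = ln(0.792) = -0.233194
Denominator: -725.6 * -0.233194 = 169.2056
Numerator: 0.161 * 1068.6 = 172.0446
RT60 = 172.0446 / 169.2056 = 1.017

1.017 s


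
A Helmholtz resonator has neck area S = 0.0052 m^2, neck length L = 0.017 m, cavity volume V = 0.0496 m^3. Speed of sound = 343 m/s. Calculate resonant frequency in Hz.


Given values:
  S = 0.0052 m^2, L = 0.017 m, V = 0.0496 m^3, c = 343 m/s
Formula: f = (c / (2*pi)) * sqrt(S / (V * L))
Compute V * L = 0.0496 * 0.017 = 0.0008432
Compute S / (V * L) = 0.0052 / 0.0008432 = 6.167
Compute sqrt(6.167) = 2.483345
Compute c / (2*pi) = 343 / 6.283185 = 54.590148
f = 54.590148 * 2.483345 = 135.57

135.57 Hz


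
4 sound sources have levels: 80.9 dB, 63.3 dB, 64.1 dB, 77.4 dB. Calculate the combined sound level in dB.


Formula: L_total = 10 * log10( sum(10^(Li/10)) )
  Source 1: 10^(80.9/10) = 123026877.0812
  Source 2: 10^(63.3/10) = 2137962.0895
  Source 3: 10^(64.1/10) = 2570395.7828
  Source 4: 10^(77.4/10) = 54954087.3858
Sum of linear values = 182689322.3393
L_total = 10 * log10(182689322.3393) = 82.62

82.62 dB


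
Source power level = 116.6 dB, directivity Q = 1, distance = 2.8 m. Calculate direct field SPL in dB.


Given values:
  Lw = 116.6 dB, Q = 1, r = 2.8 m
Formula: SPL = Lw + 10 * log10(Q / (4 * pi * r^2))
Compute 4 * pi * r^2 = 4 * pi * 2.8^2 = 98.5203
Compute Q / denom = 1 / 98.5203 = 0.01015019
Compute 10 * log10(0.01015019) = -19.9353
SPL = 116.6 + (-19.9353) = 96.66

96.66 dB


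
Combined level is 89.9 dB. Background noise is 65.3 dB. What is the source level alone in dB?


Given values:
  L_total = 89.9 dB, L_bg = 65.3 dB
Formula: L_source = 10 * log10(10^(L_total/10) - 10^(L_bg/10))
Convert to linear:
  10^(89.9/10) = 977237220.9558
  10^(65.3/10) = 3388441.5614
Difference: 977237220.9558 - 3388441.5614 = 973848779.3944
L_source = 10 * log10(973848779.3944) = 89.88

89.88 dB


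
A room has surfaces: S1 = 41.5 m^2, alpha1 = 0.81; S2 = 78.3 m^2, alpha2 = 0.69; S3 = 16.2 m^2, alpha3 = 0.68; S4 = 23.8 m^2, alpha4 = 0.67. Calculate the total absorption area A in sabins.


Given surfaces:
  Surface 1: 41.5 * 0.81 = 33.615
  Surface 2: 78.3 * 0.69 = 54.027
  Surface 3: 16.2 * 0.68 = 11.016
  Surface 4: 23.8 * 0.67 = 15.946
Formula: A = sum(Si * alpha_i)
A = 33.615 + 54.027 + 11.016 + 15.946
A = 114.6

114.6 sabins


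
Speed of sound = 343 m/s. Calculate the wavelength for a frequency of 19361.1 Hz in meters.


Given values:
  c = 343 m/s, f = 19361.1 Hz
Formula: lambda = c / f
lambda = 343 / 19361.1
lambda = 0.0177

0.0177 m


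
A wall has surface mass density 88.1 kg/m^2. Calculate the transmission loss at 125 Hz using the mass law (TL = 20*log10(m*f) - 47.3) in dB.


Given values:
  m = 88.1 kg/m^2, f = 125 Hz
Formula: TL = 20 * log10(m * f) - 47.3
Compute m * f = 88.1 * 125 = 11012.5
Compute log10(11012.5) = 4.041886
Compute 20 * 4.041886 = 80.8377
TL = 80.8377 - 47.3 = 33.54

33.54 dB


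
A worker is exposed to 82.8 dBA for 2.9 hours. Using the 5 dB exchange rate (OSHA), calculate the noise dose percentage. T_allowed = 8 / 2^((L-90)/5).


Given values:
  L = 82.8 dBA, T = 2.9 hours
Formula: T_allowed = 8 / 2^((L - 90) / 5)
Compute exponent: (82.8 - 90) / 5 = -1.44
Compute 2^(-1.44) = 0.368567
T_allowed = 8 / 0.368567 = 21.705687 hours
Dose = (T / T_allowed) * 100
Dose = (2.9 / 21.705687) * 100 = 13.36

13.36 %


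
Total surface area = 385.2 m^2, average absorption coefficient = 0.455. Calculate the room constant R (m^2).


Given values:
  S = 385.2 m^2, alpha = 0.455
Formula: R = S * alpha / (1 - alpha)
Numerator: 385.2 * 0.455 = 175.266
Denominator: 1 - 0.455 = 0.545
R = 175.266 / 0.545 = 321.59

321.59 m^2


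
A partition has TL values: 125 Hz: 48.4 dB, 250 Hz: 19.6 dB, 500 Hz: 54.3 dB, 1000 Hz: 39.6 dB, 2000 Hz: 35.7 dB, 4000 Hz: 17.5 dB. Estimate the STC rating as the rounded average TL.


Given TL values at each frequency:
  125 Hz: 48.4 dB
  250 Hz: 19.6 dB
  500 Hz: 54.3 dB
  1000 Hz: 39.6 dB
  2000 Hz: 35.7 dB
  4000 Hz: 17.5 dB
Formula: STC ~ round(average of TL values)
Sum = 48.4 + 19.6 + 54.3 + 39.6 + 35.7 + 17.5 = 215.1
Average = 215.1 / 6 = 35.85
Rounded: 36

36


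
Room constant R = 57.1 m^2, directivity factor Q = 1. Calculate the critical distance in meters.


Given values:
  R = 57.1 m^2, Q = 1
Formula: d_c = 0.141 * sqrt(Q * R)
Compute Q * R = 1 * 57.1 = 57.1
Compute sqrt(57.1) = 7.5565
d_c = 0.141 * 7.5565 = 1.065

1.065 m


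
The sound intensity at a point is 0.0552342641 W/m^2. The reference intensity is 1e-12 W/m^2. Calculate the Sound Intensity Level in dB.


Given values:
  I = 0.0552342641 W/m^2
  I_ref = 1e-12 W/m^2
Formula: SIL = 10 * log10(I / I_ref)
Compute ratio: I / I_ref = 55234264100
Compute log10: log10(55234264100) = 10.742209
Multiply: SIL = 10 * 10.742209 = 107.42

107.42 dB


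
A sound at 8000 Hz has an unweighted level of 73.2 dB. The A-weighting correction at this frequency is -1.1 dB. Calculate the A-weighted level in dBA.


Given values:
  SPL = 73.2 dB
  A-weighting at 8000 Hz = -1.1 dB
Formula: L_A = SPL + A_weight
L_A = 73.2 + (-1.1)
L_A = 72.1

72.1 dBA


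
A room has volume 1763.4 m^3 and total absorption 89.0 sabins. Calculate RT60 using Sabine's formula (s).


Given values:
  V = 1763.4 m^3
  A = 89.0 sabins
Formula: RT60 = 0.161 * V / A
Numerator: 0.161 * 1763.4 = 283.9074
RT60 = 283.9074 / 89.0 = 3.19

3.19 s


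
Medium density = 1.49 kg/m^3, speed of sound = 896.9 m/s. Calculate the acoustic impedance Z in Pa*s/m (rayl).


Given values:
  rho = 1.49 kg/m^3
  c = 896.9 m/s
Formula: Z = rho * c
Z = 1.49 * 896.9
Z = 1336.38

1336.38 rayl


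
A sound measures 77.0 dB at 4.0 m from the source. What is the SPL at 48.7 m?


Given values:
  SPL1 = 77.0 dB, r1 = 4.0 m, r2 = 48.7 m
Formula: SPL2 = SPL1 - 20 * log10(r2 / r1)
Compute ratio: r2 / r1 = 48.7 / 4.0 = 12.175
Compute log10: log10(12.175) = 1.085469
Compute drop: 20 * 1.085469 = 21.7094
SPL2 = 77.0 - 21.7094 = 55.29

55.29 dB


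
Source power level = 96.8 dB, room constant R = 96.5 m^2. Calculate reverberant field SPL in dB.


Given values:
  Lw = 96.8 dB, R = 96.5 m^2
Formula: SPL = Lw + 10 * log10(4 / R)
Compute 4 / R = 4 / 96.5 = 0.041451
Compute 10 * log10(0.041451) = -13.8246
SPL = 96.8 + (-13.8246) = 82.98

82.98 dB


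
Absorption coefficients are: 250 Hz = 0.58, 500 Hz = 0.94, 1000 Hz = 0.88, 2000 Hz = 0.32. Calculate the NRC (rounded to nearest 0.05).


Given values:
  a_250 = 0.58, a_500 = 0.94
  a_1000 = 0.88, a_2000 = 0.32
Formula: NRC = (a250 + a500 + a1000 + a2000) / 4
Sum = 0.58 + 0.94 + 0.88 + 0.32 = 2.72
NRC = 2.72 / 4 = 0.68
Rounded to nearest 0.05: 0.7

0.7


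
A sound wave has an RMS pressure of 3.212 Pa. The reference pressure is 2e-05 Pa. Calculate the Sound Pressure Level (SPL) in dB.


Given values:
  p = 3.212 Pa
  p_ref = 2e-05 Pa
Formula: SPL = 20 * log10(p / p_ref)
Compute ratio: p / p_ref = 3.212 / 2e-05 = 160600
Compute log10: log10(160600) = 5.205746
Multiply: SPL = 20 * 5.205746 = 104.11

104.11 dB


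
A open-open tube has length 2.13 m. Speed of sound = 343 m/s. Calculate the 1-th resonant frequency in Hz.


Given values:
  Tube type: open-open, L = 2.13 m, c = 343 m/s, n = 1
Formula: f_n = n * c / (2 * L)
Compute 2 * L = 2 * 2.13 = 4.26
f = 1 * 343 / 4.26
f = 80.52

80.52 Hz


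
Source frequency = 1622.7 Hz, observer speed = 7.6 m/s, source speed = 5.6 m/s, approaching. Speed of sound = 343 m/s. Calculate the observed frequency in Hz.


Given values:
  f_s = 1622.7 Hz, v_o = 7.6 m/s, v_s = 5.6 m/s
  Direction: approaching
Formula: f_o = f_s * (c + v_o) / (c - v_s)
Numerator: c + v_o = 343 + 7.6 = 350.6
Denominator: c - v_s = 343 - 5.6 = 337.4
f_o = 1622.7 * 350.6 / 337.4 = 1686.18

1686.18 Hz


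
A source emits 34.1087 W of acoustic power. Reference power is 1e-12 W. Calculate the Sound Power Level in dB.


Given values:
  W = 34.1087 W
  W_ref = 1e-12 W
Formula: SWL = 10 * log10(W / W_ref)
Compute ratio: W / W_ref = 34108700000000
Compute log10: log10(34108700000000) = 13.532865
Multiply: SWL = 10 * 13.532865 = 135.33

135.33 dB


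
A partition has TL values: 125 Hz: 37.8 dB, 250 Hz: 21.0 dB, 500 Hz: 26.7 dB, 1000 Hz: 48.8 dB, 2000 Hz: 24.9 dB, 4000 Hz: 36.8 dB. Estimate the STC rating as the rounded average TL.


Given TL values at each frequency:
  125 Hz: 37.8 dB
  250 Hz: 21.0 dB
  500 Hz: 26.7 dB
  1000 Hz: 48.8 dB
  2000 Hz: 24.9 dB
  4000 Hz: 36.8 dB
Formula: STC ~ round(average of TL values)
Sum = 37.8 + 21.0 + 26.7 + 48.8 + 24.9 + 36.8 = 196.0
Average = 196.0 / 6 = 32.67
Rounded: 33

33


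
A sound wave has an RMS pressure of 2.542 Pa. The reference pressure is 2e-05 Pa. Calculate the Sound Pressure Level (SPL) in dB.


Given values:
  p = 2.542 Pa
  p_ref = 2e-05 Pa
Formula: SPL = 20 * log10(p / p_ref)
Compute ratio: p / p_ref = 2.542 / 2e-05 = 127100
Compute log10: log10(127100) = 5.104146
Multiply: SPL = 20 * 5.104146 = 102.08

102.08 dB


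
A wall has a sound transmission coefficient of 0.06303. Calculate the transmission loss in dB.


Given values:
  tau = 0.06303
Formula: TL = 10 * log10(1 / tau)
Compute 1 / tau = 1 / 0.06303 = 15.8655
Compute log10(15.8655) = 1.200454
TL = 10 * 1.200454 = 12.0

12.0 dB


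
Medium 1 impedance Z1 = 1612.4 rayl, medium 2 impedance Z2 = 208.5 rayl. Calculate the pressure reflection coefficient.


Given values:
  Z1 = 1612.4 rayl, Z2 = 208.5 rayl
Formula: R = (Z2 - Z1) / (Z2 + Z1)
Numerator: Z2 - Z1 = 208.5 - 1612.4 = -1403.9
Denominator: Z2 + Z1 = 208.5 + 1612.4 = 1820.9
R = -1403.9 / 1820.9 = -0.771

-0.771


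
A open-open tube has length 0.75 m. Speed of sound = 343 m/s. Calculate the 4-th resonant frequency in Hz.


Given values:
  Tube type: open-open, L = 0.75 m, c = 343 m/s, n = 4
Formula: f_n = n * c / (2 * L)
Compute 2 * L = 2 * 0.75 = 1.5
f = 4 * 343 / 1.5
f = 914.67

914.67 Hz


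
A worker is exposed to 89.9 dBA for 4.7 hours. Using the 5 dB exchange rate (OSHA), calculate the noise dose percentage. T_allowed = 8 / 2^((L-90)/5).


Given values:
  L = 89.9 dBA, T = 4.7 hours
Formula: T_allowed = 8 / 2^((L - 90) / 5)
Compute exponent: (89.9 - 90) / 5 = -0.02
Compute 2^(-0.02) = 0.986233
T_allowed = 8 / 0.986233 = 8.111673 hours
Dose = (T / T_allowed) * 100
Dose = (4.7 / 8.111673) * 100 = 57.94

57.94 %


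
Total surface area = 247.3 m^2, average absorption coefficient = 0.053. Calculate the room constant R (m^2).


Given values:
  S = 247.3 m^2, alpha = 0.053
Formula: R = S * alpha / (1 - alpha)
Numerator: 247.3 * 0.053 = 13.1069
Denominator: 1 - 0.053 = 0.947
R = 13.1069 / 0.947 = 13.84

13.84 m^2


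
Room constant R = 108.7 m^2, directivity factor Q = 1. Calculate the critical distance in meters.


Given values:
  R = 108.7 m^2, Q = 1
Formula: d_c = 0.141 * sqrt(Q * R)
Compute Q * R = 1 * 108.7 = 108.7
Compute sqrt(108.7) = 10.4259
d_c = 0.141 * 10.4259 = 1.47

1.47 m


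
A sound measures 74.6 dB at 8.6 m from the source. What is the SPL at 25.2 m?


Given values:
  SPL1 = 74.6 dB, r1 = 8.6 m, r2 = 25.2 m
Formula: SPL2 = SPL1 - 20 * log10(r2 / r1)
Compute ratio: r2 / r1 = 25.2 / 8.6 = 2.9302
Compute log10: log10(2.9302) = 0.466897
Compute drop: 20 * 0.466897 = 9.3379
SPL2 = 74.6 - 9.3379 = 65.26

65.26 dB


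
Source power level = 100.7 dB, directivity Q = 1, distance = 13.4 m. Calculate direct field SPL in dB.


Given values:
  Lw = 100.7 dB, Q = 1, r = 13.4 m
Formula: SPL = Lw + 10 * log10(Q / (4 * pi * r^2))
Compute 4 * pi * r^2 = 4 * pi * 13.4^2 = 2256.4175
Compute Q / denom = 1 / 2256.4175 = 0.00044318
Compute 10 * log10(0.00044318) = -33.5342
SPL = 100.7 + (-33.5342) = 67.17

67.17 dB


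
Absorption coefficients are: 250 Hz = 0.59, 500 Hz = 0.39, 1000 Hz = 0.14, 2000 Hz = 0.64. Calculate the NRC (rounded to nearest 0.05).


Given values:
  a_250 = 0.59, a_500 = 0.39
  a_1000 = 0.14, a_2000 = 0.64
Formula: NRC = (a250 + a500 + a1000 + a2000) / 4
Sum = 0.59 + 0.39 + 0.14 + 0.64 = 1.76
NRC = 1.76 / 4 = 0.44
Rounded to nearest 0.05: 0.45

0.45


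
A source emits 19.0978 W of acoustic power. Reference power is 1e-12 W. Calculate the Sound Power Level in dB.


Given values:
  W = 19.0978 W
  W_ref = 1e-12 W
Formula: SWL = 10 * log10(W / W_ref)
Compute ratio: W / W_ref = 19097800000000
Compute log10: log10(19097800000000) = 13.280983
Multiply: SWL = 10 * 13.280983 = 132.81

132.81 dB


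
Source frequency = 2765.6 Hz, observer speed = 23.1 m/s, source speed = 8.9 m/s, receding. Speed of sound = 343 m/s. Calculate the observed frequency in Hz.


Given values:
  f_s = 2765.6 Hz, v_o = 23.1 m/s, v_s = 8.9 m/s
  Direction: receding
Formula: f_o = f_s * (c - v_o) / (c + v_s)
Numerator: c - v_o = 343 - 23.1 = 319.9
Denominator: c + v_s = 343 + 8.9 = 351.9
f_o = 2765.6 * 319.9 / 351.9 = 2514.11

2514.11 Hz


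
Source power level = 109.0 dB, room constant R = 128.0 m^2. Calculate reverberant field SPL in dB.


Given values:
  Lw = 109.0 dB, R = 128.0 m^2
Formula: SPL = Lw + 10 * log10(4 / R)
Compute 4 / R = 4 / 128.0 = 0.03125
Compute 10 * log10(0.03125) = -15.0515
SPL = 109.0 + (-15.0515) = 93.95

93.95 dB


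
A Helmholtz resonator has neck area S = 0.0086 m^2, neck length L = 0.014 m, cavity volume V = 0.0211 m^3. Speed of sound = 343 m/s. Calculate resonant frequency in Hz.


Given values:
  S = 0.0086 m^2, L = 0.014 m, V = 0.0211 m^3, c = 343 m/s
Formula: f = (c / (2*pi)) * sqrt(S / (V * L))
Compute V * L = 0.0211 * 0.014 = 0.0002954
Compute S / (V * L) = 0.0086 / 0.0002954 = 29.1131
Compute sqrt(29.1131) = 5.395656
Compute c / (2*pi) = 343 / 6.283185 = 54.590148
f = 54.590148 * 5.395656 = 294.55

294.55 Hz


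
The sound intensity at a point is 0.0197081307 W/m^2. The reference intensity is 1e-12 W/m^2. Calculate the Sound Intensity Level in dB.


Given values:
  I = 0.0197081307 W/m^2
  I_ref = 1e-12 W/m^2
Formula: SIL = 10 * log10(I / I_ref)
Compute ratio: I / I_ref = 19708130700
Compute log10: log10(19708130700) = 10.294645
Multiply: SIL = 10 * 10.294645 = 102.95

102.95 dB
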